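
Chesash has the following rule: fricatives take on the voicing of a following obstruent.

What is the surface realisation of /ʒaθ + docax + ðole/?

[ʒaðdocaɣðole]

/θ/ is a voiceless dental fricative. The following trigger /d/ is voiced, so /θ/ must become voiced as well.
Changing only its voicing to voiced gives [ð] — the voiced dental fricative.
The same rule applies at the second boundary: /x/ → [ɣ] next to /ð/.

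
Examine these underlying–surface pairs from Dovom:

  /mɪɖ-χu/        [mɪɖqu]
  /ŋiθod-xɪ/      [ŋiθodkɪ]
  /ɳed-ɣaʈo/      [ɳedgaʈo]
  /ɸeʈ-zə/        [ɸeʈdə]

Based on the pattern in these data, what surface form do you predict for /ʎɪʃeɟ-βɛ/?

[ʎɪʃeɟbɛ]

The data show progressive manner assimilation: /χ/ → [q] after /ɖ/; /x/ → [k] after /d/; /ɣ/ → [g] after /d/; /z/ → [d] after /ʈ/. In each pair only manner changes, matching the preceding consonant, while place and voice stay constant.
/β/ is a voiced bilabial fricative. The preceding trigger /ɟ/ is a stop, so /β/ must become a stop as well.
A voiced bilabial stop is [b], so the surface segment is [b].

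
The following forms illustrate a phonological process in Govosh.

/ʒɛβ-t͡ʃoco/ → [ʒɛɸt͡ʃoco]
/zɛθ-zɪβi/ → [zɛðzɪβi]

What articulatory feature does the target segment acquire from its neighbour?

voicing

Comparing underlying and surface forms, /β/ → [ɸ] is the alternation; the neighbouring /t͡ʃ/ is constant.
The change voiced → voiceless matches the voicing of the following /t͡ʃ/, identifying this as voicing assimilation.
The same holds elsewhere in the data: /θ/ → [ð] before /z/ (voiceless → voiced, matching voiced) — only voicing changes, and always toward the following segment.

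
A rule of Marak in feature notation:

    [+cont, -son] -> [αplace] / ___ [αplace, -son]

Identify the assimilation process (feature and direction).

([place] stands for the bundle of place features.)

The shared variable α links the value of the place features (abbreviated [place]) on the target to the same value on the neighbouring segment, so place is the feature that assimilates.
The conditioning segment sits to the right of the focus bar, meaning the trigger follows the segment that changes — regressive assimilation.

regressive place assimilation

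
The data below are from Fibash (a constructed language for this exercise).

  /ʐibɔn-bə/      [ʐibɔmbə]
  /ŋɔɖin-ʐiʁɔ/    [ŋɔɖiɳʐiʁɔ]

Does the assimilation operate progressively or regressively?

regressive

The segment that alternates is /n/, which surfaces as [m] when adjacent to /b/.
/n/ is alveolar while /b/ is bilabial; the output [m] is bilabial, matching the trigger — so the feature that spreads is place.
The same holds elsewhere in the data: /n/ → [ɳ] before /ʐ/ (alveolar → retroflex, matching retroflex) — only place changes, and always toward the following segment.
Since the segment that changes precedes the conditioning segment, the assimilation is regressive.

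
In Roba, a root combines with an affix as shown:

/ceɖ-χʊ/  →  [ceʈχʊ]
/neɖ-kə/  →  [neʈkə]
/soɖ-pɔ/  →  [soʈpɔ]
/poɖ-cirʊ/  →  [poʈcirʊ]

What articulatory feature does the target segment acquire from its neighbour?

The segment that alternates is /ɖ/, which surfaces as [ʈ] when adjacent to /χ/.
/ɖ/ is voiced while /χ/ is voiceless; the output [ʈ] is voiceless, matching the trigger — so the feature that spreads is voicing.
The same holds elsewhere in the data: /ɖ/ → [ʈ] before /k/ (voiced → voiceless, matching voiceless); /ɖ/ → [ʈ] before /p/ (voiced → voiceless, matching voiceless); /ɖ/ → [ʈ] before /c/ (voiced → voiceless, matching voiceless) — only voicing changes, and always toward the following segment.

voicing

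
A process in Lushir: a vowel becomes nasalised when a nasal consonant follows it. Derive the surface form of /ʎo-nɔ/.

The vowel /o/ is adjacent to the following nasal /n/, so it acquires [+nasal] and surfaces as [õ].

[ʎõnɔ]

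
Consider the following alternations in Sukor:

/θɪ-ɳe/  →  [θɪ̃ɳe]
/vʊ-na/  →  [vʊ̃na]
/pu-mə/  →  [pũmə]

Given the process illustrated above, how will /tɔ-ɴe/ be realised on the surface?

The data show regressive nasality assimilation (vowel nasalisation): /ɪ/ → [ɪ̃] before /ɳ/; /ʊ/ → [ʊ̃] before /n/; /u/ → [ũ] before /m/ — a vowel is nasalised by an immediately following nasal consonant.
The vowel /ɔ/ is adjacent to the following nasal /ɴ/, so it acquires [+nasal] and surfaces as [ɔ̃].

[tɔ̃ɴe]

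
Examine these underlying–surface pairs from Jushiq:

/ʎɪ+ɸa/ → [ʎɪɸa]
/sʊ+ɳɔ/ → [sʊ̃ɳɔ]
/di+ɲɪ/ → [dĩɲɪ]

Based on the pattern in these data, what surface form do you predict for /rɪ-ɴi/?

The data show regressive nasality assimilation (vowel nasalisation): /ʊ/ → [ʊ̃] before /ɳ/; /i/ → [ĩ] before /ɲ/ — a vowel is nasalised by an immediately following nasal consonant.
No change occurs in [ʎɪɸa] because the vowel at the boundary is adjacent to an oral consonant, not a nasal (/ɪ/ next to /ɸ/).
/ɪ/ sits next to the nasal /ɴ/ and is therefore nasalised to [ɪ̃].

[rɪ̃ɴi]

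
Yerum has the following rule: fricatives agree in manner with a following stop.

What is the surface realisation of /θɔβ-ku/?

[θɔbku]

The rule targets /β/ (voiced bilabial fricative), which sits before the trigger /k/ (stop).
The voiced bilabial stop is [b], so /β/ → [b].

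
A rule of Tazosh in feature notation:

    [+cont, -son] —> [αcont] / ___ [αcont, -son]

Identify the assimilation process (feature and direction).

The rule copies [cont] (continuancy) from the environment onto the target fricatives; since [±cont] encodes the stop/fricative manner contrast, the assimilating dimension is manner.
The conditioning segment sits to the right of the focus bar, meaning the trigger follows the segment that changes — regressive assimilation.

regressive manner assimilation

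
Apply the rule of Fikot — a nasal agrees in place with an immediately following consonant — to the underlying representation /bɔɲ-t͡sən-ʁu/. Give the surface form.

[bɔnt͡səɴʁu]

The rule targets /ɲ/ (voiced palatal nasal), which sits before the trigger /t͡s/ (alveolar).
The voiced alveolar nasal is [n], so /ɲ/ → [n].
The same rule applies at the second boundary: /n/ → [ɴ] next to /ʁ/.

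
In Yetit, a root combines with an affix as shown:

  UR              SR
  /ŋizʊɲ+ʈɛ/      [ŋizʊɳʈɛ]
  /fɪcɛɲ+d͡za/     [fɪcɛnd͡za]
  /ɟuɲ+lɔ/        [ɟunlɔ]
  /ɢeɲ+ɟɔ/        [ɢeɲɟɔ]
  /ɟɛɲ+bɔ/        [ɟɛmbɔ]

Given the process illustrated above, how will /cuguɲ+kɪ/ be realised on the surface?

[cuguŋkɪ]

The data show regressive place assimilation: /ɲ/ → [ɳ] before /ʈ/; /ɲ/ → [n] before /d͡z/; /ɲ/ → [n] before /l/; /ɲ/ → [m] before /b/. In each pair only place changes, matching the following consonant, while manner and voice stay constant.
No alternation appears in [ɢeɲɟɔ]: there the adjacent consonants already agree in place (/ɲ/ and /ɟ/ are both palatal), so this form is consistent with the same rule.
The rule targets /ɲ/ (voiced palatal nasal), which sits before the trigger /k/ (velar).
The voiced velar nasal is [ŋ], so /ɲ/ → [ŋ].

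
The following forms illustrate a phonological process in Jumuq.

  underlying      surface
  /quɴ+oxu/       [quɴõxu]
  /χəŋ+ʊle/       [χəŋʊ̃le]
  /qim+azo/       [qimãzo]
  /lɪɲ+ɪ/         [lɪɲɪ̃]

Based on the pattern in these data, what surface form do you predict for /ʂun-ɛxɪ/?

[ʂunɛ̃xɪ]

The data show progressive nasality assimilation (vowel nasalisation): /o/ → [õ] after /ɴ/; /ʊ/ → [ʊ̃] after /ŋ/; /a/ → [ã] after /m/; /ɪ/ → [ɪ̃] after /ɲ/ — a vowel is nasalised by an immediately preceding nasal consonant.
The vowel /ɛ/ is adjacent to the preceding nasal /n/, so it acquires [+nasal] and surfaces as [ɛ̃].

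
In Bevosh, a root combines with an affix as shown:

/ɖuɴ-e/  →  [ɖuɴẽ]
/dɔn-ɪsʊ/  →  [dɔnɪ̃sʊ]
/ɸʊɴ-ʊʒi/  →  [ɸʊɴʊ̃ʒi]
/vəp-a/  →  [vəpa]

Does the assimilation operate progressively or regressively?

progressive

The vowel /e/ surfaces as nasalised [ẽ] next to the preceding nasal /ɴ/ — it has acquired the [+nasal] feature of its neighbour.
The other forms show the same pattern: /ɪ/ → [ɪ̃] after /n/; /ʊ/ → [ʊ̃] after /ɴ/ — each time a vowel is nasalised next to a preceding nasal.
No change occurs in [vəpa] because the vowel at the boundary is adjacent to an oral consonant, not a nasal (/a/ next to /p/).
Because the conditioning nasal is to the left of the vowel that changes, the process is progressive (perseverative).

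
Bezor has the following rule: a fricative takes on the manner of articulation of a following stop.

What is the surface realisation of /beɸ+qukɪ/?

[bepqukɪ]

The rule targets /ɸ/ (voiceless bilabial fricative), which sits before the trigger /q/ (stop).
Changing only its manner to stop gives [p] — the voiceless bilabial stop.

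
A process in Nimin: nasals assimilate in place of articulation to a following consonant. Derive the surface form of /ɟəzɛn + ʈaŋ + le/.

The rule targets /n/ (voiced alveolar nasal), which sits before the trigger /ʈ/ (retroflex).
The voiced retroflex nasal is [ɳ], so /n/ → [ɳ].
The same rule applies at the second boundary: /ŋ/ → [n] next to /l/.

[ɟəzɛɳʈanle]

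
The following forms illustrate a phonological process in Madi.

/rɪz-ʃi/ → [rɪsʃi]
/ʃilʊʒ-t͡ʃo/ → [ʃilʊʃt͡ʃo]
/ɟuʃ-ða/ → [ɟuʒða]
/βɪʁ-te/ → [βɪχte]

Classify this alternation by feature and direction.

The segment that alternates is /z/, which surfaces as [s] when adjacent to /ʃ/.
The change voiced → voiceless matches the voicing of the following /ʃ/, identifying this as voicing assimilation.
Place and manner are unchanged, so the assimilation is partial, not total.
Checking the remaining alternations: /ʒ/ → [ʃ] before /t͡ʃ/ (voiced → voiceless, matching voiceless); /ʃ/ → [ʒ] before /ð/ (voiceless → voiced, matching voiced); /ʁ/ → [χ] before /t/ (voiced → voiceless, matching voiceless) — only voicing changes, and always toward the following segment.
Since the segment that changes precedes the conditioning segment, the assimilation is regressive.

regressive voicing assimilation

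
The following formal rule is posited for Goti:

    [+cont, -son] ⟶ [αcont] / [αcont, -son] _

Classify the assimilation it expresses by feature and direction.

The shared variable α links the value of [cont] on the target to that of the neighbouring obstruent. [cont] distinguishes stops from fricatives — a manner-of-articulation feature — so this is manner assimilation.
The conditioning segment sits to the left of the focus bar, meaning the trigger precedes the segment that changes — progressive assimilation.

progressive manner assimilation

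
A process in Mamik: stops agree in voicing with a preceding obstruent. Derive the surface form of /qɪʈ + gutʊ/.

[qɪʈkutʊ]

/g/ is a voiced velar stop. The preceding trigger /ʈ/ is voiceless, so /g/ must become voiceless as well.
A voiceless velar stop is [k], so the surface segment is [k].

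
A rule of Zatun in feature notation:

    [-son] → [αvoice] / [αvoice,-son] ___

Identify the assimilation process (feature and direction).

progressive voicing assimilation

The rule copies [voice] from the environment onto the target, so the assimilating feature is voicing.
Since the environment is written before the underscore, the trigger precedes the target; the direction is progressive.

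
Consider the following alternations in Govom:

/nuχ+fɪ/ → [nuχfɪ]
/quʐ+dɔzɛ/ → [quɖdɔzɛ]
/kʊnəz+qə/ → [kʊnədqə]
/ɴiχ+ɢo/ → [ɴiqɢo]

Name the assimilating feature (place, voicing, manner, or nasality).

Underlying /ʐ/ is realised as [ɖ] next to /d/; /d/ itself does not change.
The change fricative → stop matches the manner of the following /d/, identifying this as manner assimilation.
The other alternating forms pattern the same way: /z/ → [d] before /q/ (fricative → stop, matching a stop); /χ/ → [q] before /ɢ/ (fricative → stop, matching a stop) — only manner changes, and always toward the following segment.
No alternation appears in [nuχfɪ]: there the adjacent consonants already agree in manner (/χ/ and /f/ are both fricatives), so this form is consistent with the same rule.

manner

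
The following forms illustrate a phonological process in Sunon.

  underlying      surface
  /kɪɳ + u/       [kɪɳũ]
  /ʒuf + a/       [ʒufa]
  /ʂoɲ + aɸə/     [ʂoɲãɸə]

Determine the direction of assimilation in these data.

progressive

The vowel /u/ surfaces as nasalised [ũ] next to the preceding nasal /ɳ/ — it has acquired the [+nasal] feature of its neighbour.
The other form shows the same pattern: /a/ → [ã] after /ɲ/ — each time a vowel is nasalised next to a preceding nasal.
No change occurs in [ʒufa] because the vowel at the boundary is adjacent to an oral consonant, not a nasal (/a/ next to /f/).
Because the conditioning nasal is to the left of the vowel that changes, the process is progressive (perseverative).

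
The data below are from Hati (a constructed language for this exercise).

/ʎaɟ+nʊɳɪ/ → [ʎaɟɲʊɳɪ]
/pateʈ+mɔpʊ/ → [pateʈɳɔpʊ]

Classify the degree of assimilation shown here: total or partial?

partial assimilation

The segment that alternates is /n/, which surfaces as [ɲ] when adjacent to /ɟ/.
The change alveolar → palatal matches the place of the preceding /ɟ/, identifying this as place assimilation.
Manner and voice are unchanged, so the assimilation is partial, not total.
Checking the remaining alternation: /m/ → [ɳ] after /ʈ/ (bilabial → retroflex, matching retroflex) — only place changes, and always toward the preceding segment.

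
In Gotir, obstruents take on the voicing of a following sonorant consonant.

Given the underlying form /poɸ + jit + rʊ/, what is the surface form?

/ɸ/ is a voiceless bilabial fricative. The following trigger /j/ is voiced, so /ɸ/ must become voiced as well.
Changing only its voicing to voiced gives [β] — the voiced bilabial fricative.
The same rule applies at the second boundary: /t/ → [d] next to /r/.

[poβjidrʊ]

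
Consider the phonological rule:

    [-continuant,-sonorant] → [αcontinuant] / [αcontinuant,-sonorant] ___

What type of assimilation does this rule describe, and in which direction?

The shared variable α links the value of [continuant] on the target to that of the neighbouring obstruent. [continuant] distinguishes stops from fricatives — a manner-of-articulation feature — so this is manner assimilation.
The conditioning segment sits to the left of the focus bar, meaning the trigger precedes the segment that changes — progressive assimilation.

progressive manner assimilation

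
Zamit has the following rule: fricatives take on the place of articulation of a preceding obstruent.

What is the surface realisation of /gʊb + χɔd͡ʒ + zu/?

The rule targets /χ/ (voiceless uvular fricative), which sits after the trigger /b/ (bilabial).
The voiceless bilabial fricative is [ɸ], so /χ/ → [ɸ].
The same rule applies at the second boundary: /z/ → [ʒ] next to /d͡ʒ/.

[gʊbɸɔd͡ʒʒu]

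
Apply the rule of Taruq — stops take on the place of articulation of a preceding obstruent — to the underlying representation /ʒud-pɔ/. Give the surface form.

The rule targets /p/ (voiceless bilabial stop), which sits after the trigger /d/ (alveolar).
Changing only its place to alveolar gives [t] — the voiceless alveolar stop.

[ʒudtɔ]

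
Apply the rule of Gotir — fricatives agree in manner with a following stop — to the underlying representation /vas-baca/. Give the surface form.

The rule targets /s/ (voiceless alveolar fricative), which sits before the trigger /b/ (stop).
Changing only its manner to stop gives [t] — the voiceless alveolar stop.

[vatbaca]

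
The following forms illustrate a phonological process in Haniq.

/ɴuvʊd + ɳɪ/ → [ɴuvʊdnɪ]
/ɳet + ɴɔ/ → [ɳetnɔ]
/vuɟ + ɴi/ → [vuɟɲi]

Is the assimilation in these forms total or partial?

Comparing underlying and surface forms, /ɳ/ → [n] is the alternation; the neighbouring /d/ is constant.
The change retroflex → alveolar matches the place of the preceding /d/, identifying this as place assimilation.
Manner and voice are unchanged, so the assimilation is partial, not total.
The other alternating forms pattern the same way: /ɴ/ → [n] after /t/ (uvular → alveolar, matching alveolar); /ɴ/ → [ɲ] after /ɟ/ (uvular → palatal, matching palatal) — only place changes, and always toward the preceding segment.

partial assimilation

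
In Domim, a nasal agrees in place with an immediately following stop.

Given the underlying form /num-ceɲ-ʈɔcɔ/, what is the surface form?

The rule targets /m/ (voiced bilabial nasal), which sits before the trigger /c/ (palatal).
The voiced palatal nasal is [ɲ], so /m/ → [ɲ].
The same rule applies at the second boundary: /ɲ/ → [ɳ] next to /ʈ/.

[nuɲceɳʈɔcɔ]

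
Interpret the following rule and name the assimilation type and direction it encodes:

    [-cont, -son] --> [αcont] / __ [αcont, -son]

The shared variable α links the value of [cont] on the target to that of the neighbouring obstruent. [cont] distinguishes stops from fricatives — a manner-of-articulation feature — so this is manner assimilation.
The conditioning segment sits to the right of the focus bar, meaning the trigger follows the segment that changes — regressive assimilation.

regressive manner assimilation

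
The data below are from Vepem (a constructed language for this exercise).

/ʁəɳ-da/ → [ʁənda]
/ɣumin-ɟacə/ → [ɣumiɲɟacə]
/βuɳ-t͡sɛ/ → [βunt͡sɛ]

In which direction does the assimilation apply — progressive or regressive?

The segment that alternates is /ɳ/, which surfaces as [n] when adjacent to /d/.
/ɳ/ is retroflex while /d/ is alveolar; the output [n] is alveolar, matching the trigger — so the feature that spreads is place.
The same holds elsewhere in the data: /n/ → [ɲ] before /ɟ/ (alveolar → palatal, matching palatal); /ɳ/ → [n] before /t͡s/ (retroflex → alveolar, matching alveolar) — only place changes, and always toward the following segment.
Since the segment that changes precedes the conditioning segment, the assimilation is regressive.

regressive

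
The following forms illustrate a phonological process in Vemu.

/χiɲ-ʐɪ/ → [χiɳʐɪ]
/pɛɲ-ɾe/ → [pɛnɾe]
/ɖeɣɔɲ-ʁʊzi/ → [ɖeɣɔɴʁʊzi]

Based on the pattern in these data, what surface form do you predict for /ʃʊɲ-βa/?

The data show regressive place assimilation: /ɲ/ → [ɳ] before /ʐ/; /ɲ/ → [n] before /ɾ/; /ɲ/ → [ɴ] before /ʁ/. In each pair only place changes, matching the following consonant, while manner and voice stay constant.
/ɲ/ is a voiced palatal nasal. The following trigger /β/ is bilabial, so /ɲ/ must become bilabial as well.
A voiced bilabial nasal is [m], so the surface segment is [m].

[ʃʊmβa]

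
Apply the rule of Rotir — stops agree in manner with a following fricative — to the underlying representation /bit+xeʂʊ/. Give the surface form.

The rule targets /t/ (voiceless alveolar stop), which sits before the trigger /x/ (fricative).
The voiceless alveolar fricative is [s], so /t/ → [s].

[bisxeʂʊ]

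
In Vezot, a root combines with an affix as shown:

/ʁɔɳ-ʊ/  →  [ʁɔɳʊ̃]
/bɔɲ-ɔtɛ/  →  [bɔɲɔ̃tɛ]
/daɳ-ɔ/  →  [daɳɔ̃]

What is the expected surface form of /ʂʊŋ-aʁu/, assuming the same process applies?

The data show progressive nasality assimilation (vowel nasalisation): /ʊ/ → [ʊ̃] after /ɳ/; /ɔ/ → [ɔ̃] after /ɲ/; /ɔ/ → [ɔ̃] after /ɳ/ — a vowel is nasalised by an immediately preceding nasal consonant.
/a/ sits next to the nasal /ŋ/ and is therefore nasalised to [ã].

[ʂʊŋãʁu]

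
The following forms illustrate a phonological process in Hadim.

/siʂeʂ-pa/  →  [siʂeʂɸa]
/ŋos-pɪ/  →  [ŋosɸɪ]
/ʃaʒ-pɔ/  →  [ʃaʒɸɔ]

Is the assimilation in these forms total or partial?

The segment that alternates is /p/, which surfaces as [ɸ] when adjacent to /ʂ/.
/p/ is a stop while /ʂ/ is a fricative; the output [ɸ] is a fricative, matching the trigger — so the feature that spreads is manner.
Place and voice are unchanged, so the assimilation is partial, not total.
Checking the remaining alternations: /p/ → [ɸ] after /s/ (stop → fricative, matching a fricative); /p/ → [ɸ] after /ʒ/ (stop → fricative, matching a fricative) — only manner changes, and always toward the preceding segment.

partial assimilation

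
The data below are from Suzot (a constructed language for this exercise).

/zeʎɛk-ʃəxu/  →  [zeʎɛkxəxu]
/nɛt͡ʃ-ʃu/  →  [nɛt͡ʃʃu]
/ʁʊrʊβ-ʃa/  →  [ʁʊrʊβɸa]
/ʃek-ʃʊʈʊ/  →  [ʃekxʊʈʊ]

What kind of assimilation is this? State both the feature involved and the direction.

progressive place assimilation

The segment that alternates is /ʃ/, which surfaces as [x] when adjacent to /k/.
/ʃ/ is postalveolar while /k/ is velar; the output [x] is velar, matching the trigger — so the feature that spreads is place.
Manner and voice are unchanged, so the assimilation is partial, not total.
The other alternating form patterns the same way: /ʃ/ → [ɸ] after /β/ (postalveolar → bilabial, matching bilabial) — only place changes, and always toward the preceding segment.
No alternation appears in [nɛt͡ʃʃu]: there the adjacent consonants already agree in place (/ʃ/ and /t͡ʃ/ are both postalveolar), so this form is consistent with the same rule.
The trigger is the preceding segment, so the direction is progressive (perseverative).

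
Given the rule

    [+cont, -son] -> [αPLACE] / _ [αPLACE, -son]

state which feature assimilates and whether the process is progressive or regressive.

regressive place assimilation

The shared variable α links the value of the place features (abbreviated [PLACE]) on the target to the same value on the neighbouring segment, so place is the feature that assimilates.
Since the environment is written after the underscore, the trigger follows the target; the direction is regressive.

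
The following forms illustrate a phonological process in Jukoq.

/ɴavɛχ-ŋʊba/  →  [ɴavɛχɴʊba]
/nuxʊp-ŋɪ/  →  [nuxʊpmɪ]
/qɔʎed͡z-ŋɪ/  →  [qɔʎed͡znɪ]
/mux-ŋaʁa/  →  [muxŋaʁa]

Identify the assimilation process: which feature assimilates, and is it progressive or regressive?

progressive place assimilation

Underlying /ŋ/ is realised as [ɴ] next to /χ/; /χ/ itself does not change.
/ŋ/ is velar while /χ/ is uvular; the output [ɴ] is uvular, matching the trigger — so the feature that spreads is place.
Manner and voice are unchanged, so the assimilation is partial, not total.
The same holds elsewhere in the data: /ŋ/ → [m] after /p/ (velar → bilabial, matching bilabial); /ŋ/ → [n] after /d͡z/ (velar → alveolar, matching alveolar) — only place changes, and always toward the preceding segment.
No alternation appears in [muxŋaʁa]: there the adjacent consonants already agree in place (/ŋ/ and /x/ are both velar), so this form is consistent with the same rule.
Since the segment that changes follows the conditioning segment, the assimilation is progressive.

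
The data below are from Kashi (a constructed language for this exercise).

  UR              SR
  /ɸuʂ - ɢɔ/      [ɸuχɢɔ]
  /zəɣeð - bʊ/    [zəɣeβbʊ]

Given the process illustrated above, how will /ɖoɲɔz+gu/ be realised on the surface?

[ɖoɲɔɣgu]

The data show regressive place assimilation: /ʂ/ → [χ] before /ɢ/; /ð/ → [β] before /b/. In each pair only place changes, matching the following consonant, while manner and voice stay constant.
The rule targets /z/ (voiced alveolar fricative), which sits before the trigger /g/ (velar).
The voiced velar fricative is [ɣ], so /z/ → [ɣ].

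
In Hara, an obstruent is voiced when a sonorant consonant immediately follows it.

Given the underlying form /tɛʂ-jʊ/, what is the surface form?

[tɛʐjʊ]

/ʂ/ is a voiceless retroflex fricative. The following trigger /j/ is voiced, so /ʂ/ must become voiced as well.
Changing only its voicing to voiced gives [ʐ] — the voiced retroflex fricative.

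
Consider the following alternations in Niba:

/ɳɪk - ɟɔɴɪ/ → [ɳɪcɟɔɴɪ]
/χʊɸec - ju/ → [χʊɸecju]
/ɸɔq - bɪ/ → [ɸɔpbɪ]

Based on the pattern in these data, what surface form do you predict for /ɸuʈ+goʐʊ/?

[ɸukgoʐʊ]

The data show regressive place assimilation: /k/ → [c] before /ɟ/; /q/ → [p] before /b/. In each pair only place changes, matching the following consonant, while manner and voice stay constant.
No alternation appears in [χʊɸecju]: there the adjacent consonants already agree in place (/c/ and /j/ are both palatal), so this form is consistent with the same rule.
/ʈ/ is a voiceless retroflex stop. The following trigger /g/ is velar, so /ʈ/ must become velar as well.
The voiceless velar stop is [k], so /ʈ/ → [k].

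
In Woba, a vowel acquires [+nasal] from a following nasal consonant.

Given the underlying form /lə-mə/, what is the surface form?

[lə̃mə]

The vowel /ə/ is adjacent to the following nasal /m/, so it acquires [+nasal] and surfaces as [ə̃].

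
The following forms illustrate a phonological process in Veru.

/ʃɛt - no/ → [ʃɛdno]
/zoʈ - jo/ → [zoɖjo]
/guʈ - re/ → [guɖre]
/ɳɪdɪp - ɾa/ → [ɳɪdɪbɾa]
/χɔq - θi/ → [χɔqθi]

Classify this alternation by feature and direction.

regressive voicing assimilation

Underlying /t/ is realised as [d] next to /n/; /n/ itself does not change.
/t/ is voiceless while /n/ is voiced; the output [d] is voiced, matching the trigger — so the feature that spreads is voicing.
Place and manner are unchanged, so the assimilation is partial, not total.
The other alternating forms pattern the same way: /ʈ/ → [ɖ] before /j/ (voiceless → voiced, matching voiced); /ʈ/ → [ɖ] before /r/ (voiceless → voiced, matching voiced); /p/ → [b] before /ɾ/ (voiceless → voiced, matching voiced) — only voicing changes, and always toward the following segment.
No alternation appears in [χɔqθi]: there the adjacent consonants already agree in voicing (/q/ and /θ/ are both voiceless), so this form is consistent with the same rule.
The trigger is the following segment, so the direction is regressive (anticipatory).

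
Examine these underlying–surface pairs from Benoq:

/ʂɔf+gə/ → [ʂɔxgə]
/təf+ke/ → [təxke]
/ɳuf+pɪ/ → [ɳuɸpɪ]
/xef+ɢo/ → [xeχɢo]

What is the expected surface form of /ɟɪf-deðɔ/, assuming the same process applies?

The data show regressive place assimilation: /f/ → [x] before /g/; /f/ → [x] before /k/; /f/ → [ɸ] before /p/; /f/ → [χ] before /ɢ/. In each pair only place changes, matching the following consonant, while manner and voice stay constant.
/f/ is a voiceless labiodental fricative. The following trigger /d/ is alveolar, so /f/ must become alveolar as well.
The voiceless alveolar fricative is [s], so /f/ → [s].

[ɟɪsdeðɔ]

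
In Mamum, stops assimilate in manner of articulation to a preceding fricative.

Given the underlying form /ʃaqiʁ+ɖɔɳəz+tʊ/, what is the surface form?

The rule targets /ɖ/ (voiced retroflex stop), which sits after the trigger /ʁ/ (fricative).
The voiced retroflex fricative is [ʐ], so /ɖ/ → [ʐ].
At the second juncture, /t/ likewise becomes [s] adjacent to /z/.

[ʃaqiʁʐɔɳəzsʊ]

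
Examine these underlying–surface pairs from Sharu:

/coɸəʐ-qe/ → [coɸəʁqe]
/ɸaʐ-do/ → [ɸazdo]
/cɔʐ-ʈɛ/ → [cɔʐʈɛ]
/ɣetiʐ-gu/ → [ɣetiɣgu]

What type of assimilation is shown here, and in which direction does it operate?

The segment that alternates is /ʐ/, which surfaces as [ʁ] when adjacent to /q/.
/ʐ/ is retroflex while /q/ is uvular; the output [ʁ] is uvular, matching the trigger — so the feature that spreads is place.
Manner and voice are unchanged, so the assimilation is partial, not total.
Checking the remaining alternations: /ʐ/ → [z] before /d/ (retroflex → alveolar, matching alveolar); /ʐ/ → [ɣ] before /g/ (retroflex → velar, matching velar) — only place changes, and always toward the following segment.
No alternation appears in [cɔʐʈɛ]: there the adjacent consonants already agree in place (/ʐ/ and /ʈ/ are both retroflex), so this form is consistent with the same rule.
The trigger is the following segment, so the direction is regressive (anticipatory).

regressive place assimilation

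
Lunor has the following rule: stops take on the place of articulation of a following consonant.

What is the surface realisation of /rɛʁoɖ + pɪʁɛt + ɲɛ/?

[rɛʁobpɪʁɛcɲɛ]

The rule targets /ɖ/ (voiced retroflex stop), which sits before the trigger /p/ (bilabial).
The voiced bilabial stop is [b], so /ɖ/ → [b].
The same rule applies at the second boundary: /t/ → [c] next to /ɲ/.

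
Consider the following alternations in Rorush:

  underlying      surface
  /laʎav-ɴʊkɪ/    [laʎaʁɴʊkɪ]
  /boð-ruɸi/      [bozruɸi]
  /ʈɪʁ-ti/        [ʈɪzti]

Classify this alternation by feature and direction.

regressive place assimilation

The segment that alternates is /v/, which surfaces as [ʁ] when adjacent to /ɴ/.
/v/ is labiodental while /ɴ/ is uvular; the output [ʁ] is uvular, matching the trigger — so the feature that spreads is place.
Manner and voice are unchanged, so the assimilation is partial, not total.
The same holds elsewhere in the data: /ð/ → [z] before /r/ (dental → alveolar, matching alveolar); /ʁ/ → [z] before /t/ (uvular → alveolar, matching alveolar) — only place changes, and always toward the following segment.
The trigger is the following segment, so the direction is regressive (anticipatory).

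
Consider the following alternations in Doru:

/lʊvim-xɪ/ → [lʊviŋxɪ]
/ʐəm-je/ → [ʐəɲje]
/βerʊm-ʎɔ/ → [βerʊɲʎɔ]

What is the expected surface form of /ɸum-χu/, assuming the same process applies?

[ɸuɴχu]

The data show regressive place assimilation: /m/ → [ŋ] before /x/; /m/ → [ɲ] before /j/; /m/ → [ɲ] before /ʎ/. In each pair only place changes, matching the following consonant, while manner and voice stay constant.
The rule targets /m/ (voiced bilabial nasal), which sits before the trigger /χ/ (uvular).
The voiced uvular nasal is [ɴ], so /m/ → [ɴ].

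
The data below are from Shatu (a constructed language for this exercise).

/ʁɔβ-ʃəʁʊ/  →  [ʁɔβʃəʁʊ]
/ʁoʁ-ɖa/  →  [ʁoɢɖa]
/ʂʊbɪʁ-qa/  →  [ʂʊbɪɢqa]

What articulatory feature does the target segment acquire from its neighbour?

The segment that alternates is /ʁ/, which surfaces as [ɢ] when adjacent to /ɖ/.
/ʁ/ is a fricative while /ɖ/ is a stop; the output [ɢ] is a stop, matching the trigger — so the feature that spreads is manner.
The same holds elsewhere in the data: /ʁ/ → [ɢ] before /q/ (fricative → stop, matching a stop) — only manner changes, and always toward the following segment.
No alternation appears in [ʁɔβʃəʁʊ]: there the adjacent consonants already agree in manner (/β/ and /ʃ/ are both fricatives), so this form is consistent with the same rule.

manner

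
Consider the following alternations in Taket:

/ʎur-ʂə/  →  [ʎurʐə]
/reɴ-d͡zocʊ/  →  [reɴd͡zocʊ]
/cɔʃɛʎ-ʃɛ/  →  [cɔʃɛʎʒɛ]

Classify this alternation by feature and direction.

progressive voicing assimilation

Underlying /ʂ/ is realised as [ʐ] next to /r/; /r/ itself does not change.
The change voiceless → voiced matches the voicing of the preceding /r/, identifying this as voicing assimilation.
Place and manner are unchanged, so the assimilation is partial, not total.
The other alternating form patterns the same way: /ʃ/ → [ʒ] after /ʎ/ (voiceless → voiced, matching voiced) — only voicing changes, and always toward the preceding segment.
No alternation appears in [reɴd͡zocʊ]: there the adjacent consonants already agree in voicing (/d͡z/ and /ɴ/ are both voiced), so this form is consistent with the same rule.
The trigger is the preceding segment, so the direction is progressive (perseverative).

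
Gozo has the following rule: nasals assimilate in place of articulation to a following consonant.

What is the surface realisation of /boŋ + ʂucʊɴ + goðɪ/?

[boɳʂucʊŋgoðɪ]

The rule targets /ŋ/ (voiced velar nasal), which sits before the trigger /ʂ/ (retroflex).
A voiced retroflex nasal is [ɳ], so the surface segment is [ɳ].
The same rule applies at the second boundary: /ɴ/ → [ŋ] next to /g/.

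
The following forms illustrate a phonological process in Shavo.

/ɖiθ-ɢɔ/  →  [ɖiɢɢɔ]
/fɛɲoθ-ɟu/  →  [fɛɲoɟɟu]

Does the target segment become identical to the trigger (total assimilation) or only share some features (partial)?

The segment that alternates is /θ/, which surfaces as [ɢ] when adjacent to /ɢ/.
The output [ɢ] is identical to the trigger /ɢ/ — every feature (place, manner, voicing) has been copied — so this is total assimilation.
The remaining alternation confirms this: /θ/ → [ɟ] before /ɟ/ — in each case the output is a copy of the following consonant.

total assimilation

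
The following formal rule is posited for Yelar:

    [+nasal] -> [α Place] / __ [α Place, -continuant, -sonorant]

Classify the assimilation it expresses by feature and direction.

The rule copies the place features (abbreviated [Place]) from the environment onto the target, so the assimilating feature is place.
Since the environment is written after the underscore, the trigger follows the target; the direction is regressive.

regressive place assimilation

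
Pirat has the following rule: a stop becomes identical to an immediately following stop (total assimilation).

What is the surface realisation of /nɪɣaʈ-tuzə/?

/ʈ/ is the segment targeted by the rule; it sits immediately before /t/, so it assimilates completely and surfaces as [t].

[nɪɣattuzə]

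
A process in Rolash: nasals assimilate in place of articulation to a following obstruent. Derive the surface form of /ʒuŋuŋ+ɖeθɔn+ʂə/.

[ʒuŋuɳɖeθɔɳʂə]

/ŋ/ is a voiced velar nasal. The following trigger /ɖ/ is retroflex, so /ŋ/ must become retroflex as well.
The voiced retroflex nasal is [ɳ], so /ŋ/ → [ɳ].
At the second juncture, /n/ likewise becomes [ɳ] adjacent to /ʂ/.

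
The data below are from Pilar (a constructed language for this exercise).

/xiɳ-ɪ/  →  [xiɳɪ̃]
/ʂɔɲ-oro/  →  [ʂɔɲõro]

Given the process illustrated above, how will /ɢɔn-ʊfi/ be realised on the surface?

[ɢɔnʊ̃fi]

The data show progressive nasality assimilation (vowel nasalisation): /ɪ/ → [ɪ̃] after /ɳ/; /o/ → [õ] after /ɲ/ — a vowel is nasalised by an immediately preceding nasal consonant.
/ʊ/ sits next to the nasal /n/ and is therefore nasalised to [ʊ̃].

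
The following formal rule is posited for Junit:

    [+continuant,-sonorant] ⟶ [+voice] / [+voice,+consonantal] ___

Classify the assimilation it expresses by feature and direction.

The target ([+continuant,-sonorant], fricatives) acquires [+voice] next to a voiced consonant ([+voice,+consonantal]) — it takes on the voicing of its neighbour, so the feature that spreads is voicing.
The conditioning segment sits to the left of the focus bar, meaning the trigger precedes the segment that changes — progressive assimilation.

progressive voicing assimilation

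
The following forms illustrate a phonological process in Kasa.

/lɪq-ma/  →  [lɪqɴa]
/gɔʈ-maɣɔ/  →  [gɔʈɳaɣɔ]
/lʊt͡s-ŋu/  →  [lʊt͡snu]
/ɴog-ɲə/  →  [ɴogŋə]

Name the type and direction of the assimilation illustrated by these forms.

Underlying /m/ is realised as [ɴ] next to /q/; /q/ itself does not change.
The change bilabial → uvular matches the place of the preceding /q/, identifying this as place assimilation.
Manner and voice are unchanged, so the assimilation is partial, not total.
Checking the remaining alternations: /m/ → [ɳ] after /ʈ/ (bilabial → retroflex, matching retroflex); /ŋ/ → [n] after /t͡s/ (velar → alveolar, matching alveolar); /ɲ/ → [ŋ] after /g/ (palatal → velar, matching velar) — only place changes, and always toward the preceding segment.
The trigger is the preceding segment, so the direction is progressive (perseverative).

progressive place assimilation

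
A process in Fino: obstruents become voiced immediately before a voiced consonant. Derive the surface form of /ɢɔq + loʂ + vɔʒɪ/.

[ɢɔɢloʐvɔʒɪ]

/q/ is a voiceless uvular stop. The following trigger /l/ is voiced, so /q/ must become voiced as well.
Changing only its voicing to voiced gives [ɢ] — the voiced uvular stop.
At the second juncture, /ʂ/ likewise becomes [ʐ] adjacent to /v/.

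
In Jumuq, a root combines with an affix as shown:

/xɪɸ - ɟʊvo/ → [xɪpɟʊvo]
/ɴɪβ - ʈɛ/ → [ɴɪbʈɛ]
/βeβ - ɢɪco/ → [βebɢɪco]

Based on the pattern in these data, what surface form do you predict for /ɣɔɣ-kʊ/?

[ɣɔgkʊ]

The data show regressive manner assimilation: /ɸ/ → [p] before /ɟ/; /β/ → [b] before /ʈ/; /β/ → [b] before /ɢ/. In each pair only manner changes, matching the following consonant, while place and voice stay constant.
/ɣ/ is a voiced velar fricative. The following trigger /k/ is a stop, so /ɣ/ must become a stop as well.
A voiced velar stop is [g], so the surface segment is [g].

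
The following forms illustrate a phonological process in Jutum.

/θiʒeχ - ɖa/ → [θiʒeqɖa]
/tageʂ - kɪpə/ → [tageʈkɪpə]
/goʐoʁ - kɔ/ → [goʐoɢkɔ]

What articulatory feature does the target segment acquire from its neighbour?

Comparing underlying and surface forms, /χ/ → [q] is the alternation; the neighbouring /ɖ/ is constant.
The change fricative → stop matches the manner of the following /ɖ/, identifying this as manner assimilation.
The other alternating forms pattern the same way: /ʂ/ → [ʈ] before /k/ (fricative → stop, matching a stop); /ʁ/ → [ɢ] before /k/ (fricative → stop, matching a stop) — only manner changes, and always toward the following segment.

manner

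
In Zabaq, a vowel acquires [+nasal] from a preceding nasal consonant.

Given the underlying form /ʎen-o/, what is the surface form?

[ʎenõ]

/o/ sits next to the nasal /n/ and is therefore nasalised to [õ].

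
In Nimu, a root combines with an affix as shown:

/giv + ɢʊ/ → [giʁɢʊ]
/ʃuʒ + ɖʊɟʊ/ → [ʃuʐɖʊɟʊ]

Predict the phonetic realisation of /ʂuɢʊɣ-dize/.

[ʂuɢʊzdize]

The data show regressive place assimilation: /v/ → [ʁ] before /ɢ/; /ʒ/ → [ʐ] before /ɖ/. In each pair only place changes, matching the following consonant, while manner and voice stay constant.
The rule targets /ɣ/ (voiced velar fricative), which sits before the trigger /d/ (alveolar).
A voiced alveolar fricative is [z], so the surface segment is [z].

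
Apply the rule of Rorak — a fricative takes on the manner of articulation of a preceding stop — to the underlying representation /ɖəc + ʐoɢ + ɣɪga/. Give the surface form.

The rule targets /ʐ/ (voiced retroflex fricative), which sits after the trigger /c/ (stop).
Changing only its manner to stop gives [ɖ] — the voiced retroflex stop.
At the second juncture, /ɣ/ likewise becomes [g] adjacent to /ɢ/.

[ɖəcɖoɢgɪga]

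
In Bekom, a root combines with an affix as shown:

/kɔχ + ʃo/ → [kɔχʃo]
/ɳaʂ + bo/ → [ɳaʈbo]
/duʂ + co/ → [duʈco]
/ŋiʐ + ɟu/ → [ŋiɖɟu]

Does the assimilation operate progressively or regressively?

regressive

Comparing underlying and surface forms, /ʂ/ → [ʈ] is the alternation; the neighbouring /b/ is constant.
The change fricative → stop matches the manner of the following /b/, identifying this as manner assimilation.
The other alternating forms pattern the same way: /ʂ/ → [ʈ] before /c/ (fricative → stop, matching a stop); /ʐ/ → [ɖ] before /ɟ/ (fricative → stop, matching a stop) — only manner changes, and always toward the following segment.
Nothing changes in [kɔχʃo]: there the adjacent consonants already agree in manner (/χ/ and /ʃ/ are both fricatives), so this form is consistent with the same rule.
Since the segment that changes precedes the conditioning segment, the assimilation is regressive.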